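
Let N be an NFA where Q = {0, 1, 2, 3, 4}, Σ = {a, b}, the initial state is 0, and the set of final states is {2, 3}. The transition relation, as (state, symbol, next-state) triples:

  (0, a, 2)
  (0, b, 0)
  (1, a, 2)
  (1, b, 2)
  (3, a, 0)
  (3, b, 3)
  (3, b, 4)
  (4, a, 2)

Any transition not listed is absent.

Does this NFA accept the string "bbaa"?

Start in {0}.
Read 'b': {0} → {0}.
Read 'b': {0} → {0}.
Read 'a': {0} → {2}.
Read 'a': {2} → ∅.
The final set ∅ contains no accepting state.

No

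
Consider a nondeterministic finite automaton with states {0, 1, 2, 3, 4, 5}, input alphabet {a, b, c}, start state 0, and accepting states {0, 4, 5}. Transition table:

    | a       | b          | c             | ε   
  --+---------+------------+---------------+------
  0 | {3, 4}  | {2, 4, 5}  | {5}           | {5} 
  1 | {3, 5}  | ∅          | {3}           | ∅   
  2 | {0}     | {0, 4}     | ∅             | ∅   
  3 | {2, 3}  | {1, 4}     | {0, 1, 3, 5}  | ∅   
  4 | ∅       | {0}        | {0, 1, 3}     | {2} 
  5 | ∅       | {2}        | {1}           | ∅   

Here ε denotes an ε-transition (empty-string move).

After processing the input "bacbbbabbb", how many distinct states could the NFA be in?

Start: ε-closure({0}) = {0, 5}.
Read 'b': 0→{2, 4, 5}, 5→{2}; now {2, 4, 5}.
Read 'a': 2→{0}, 4→∅, 5→∅; union {0}; ε-closure = {0, 5}.
Read 'c': 0→{5}, 5→{1}; now {1, 5}.
Read 'b': 1→∅, 5→{2}; now {2}.
Read 'b': 2→{0, 4}; union {0, 4}; ε-closure = {0, 2, 4, 5}.
Read 'b': 0→{2, 4, 5}, 2→{0, 4}, 4→{0}, 5→{2}; now {0, 2, 4, 5}.
Read 'a': 0→{3, 4}, 2→{0}, 4→∅, 5→∅; union {0, 3, 4}; ε-closure = {0, 2, 3, 4, 5}.
Read 'b': 0→{2, 4, 5}, 2→{0, 4}, 3→{1, 4}, 4→{0}, 5→{2}; now {0, 1, 2, 4, 5}.
Read 'b': 0→{2, 4, 5}, 1→∅, 2→{0, 4}, 4→{0}, 5→{2}; now {0, 2, 4, 5}.
Read 'b': 0→{2, 4, 5}, 2→{0, 4}, 4→{0}, 5→{2}; now {0, 2, 4, 5}.
That set has 4 states.

4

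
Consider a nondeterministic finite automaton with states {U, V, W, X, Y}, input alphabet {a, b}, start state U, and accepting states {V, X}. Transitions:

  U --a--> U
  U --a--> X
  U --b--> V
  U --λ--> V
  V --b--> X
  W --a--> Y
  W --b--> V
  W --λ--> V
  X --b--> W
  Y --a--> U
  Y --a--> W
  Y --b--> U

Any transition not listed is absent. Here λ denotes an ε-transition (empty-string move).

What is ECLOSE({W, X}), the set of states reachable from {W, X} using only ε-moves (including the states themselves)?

{V, W, X}

Begin with {W, X}.
ε-move W → V; add V.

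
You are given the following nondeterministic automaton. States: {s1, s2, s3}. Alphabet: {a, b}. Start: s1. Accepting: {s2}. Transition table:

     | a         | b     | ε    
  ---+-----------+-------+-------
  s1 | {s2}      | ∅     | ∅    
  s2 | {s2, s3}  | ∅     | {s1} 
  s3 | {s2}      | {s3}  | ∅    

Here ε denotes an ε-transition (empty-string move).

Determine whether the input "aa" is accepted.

Yes

Start in {s1}.
Read 'a': {s1} → {s1, s2}.
Read 'a': {s1, s2} → {s1, s2, s3}.
The final set {s1, s2, s3} contains the accepting state s2.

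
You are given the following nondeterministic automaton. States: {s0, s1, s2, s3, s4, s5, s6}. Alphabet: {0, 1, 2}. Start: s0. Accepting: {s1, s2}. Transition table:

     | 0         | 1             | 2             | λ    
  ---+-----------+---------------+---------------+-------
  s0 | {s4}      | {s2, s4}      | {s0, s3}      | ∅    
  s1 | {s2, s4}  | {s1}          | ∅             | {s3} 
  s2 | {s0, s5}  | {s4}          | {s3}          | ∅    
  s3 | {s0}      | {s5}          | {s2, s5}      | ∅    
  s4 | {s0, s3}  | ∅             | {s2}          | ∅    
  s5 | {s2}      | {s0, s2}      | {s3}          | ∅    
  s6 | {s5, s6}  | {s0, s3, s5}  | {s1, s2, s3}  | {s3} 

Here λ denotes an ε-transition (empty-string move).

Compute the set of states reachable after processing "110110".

Start in {s0}.
Read '1': {s0} → {s2, s4}.
Read '1': {s2, s4} → {s4}.
Read '0': {s4} → {s0, s3}.
Read '1': {s0, s3} → {s2, s4, s5}.
Read '1': {s2, s4, s5} → {s0, s2, s4}.
Read '0': {s0, s2, s4} → {s0, s3, s4, s5}.

{s0, s3, s4, s5}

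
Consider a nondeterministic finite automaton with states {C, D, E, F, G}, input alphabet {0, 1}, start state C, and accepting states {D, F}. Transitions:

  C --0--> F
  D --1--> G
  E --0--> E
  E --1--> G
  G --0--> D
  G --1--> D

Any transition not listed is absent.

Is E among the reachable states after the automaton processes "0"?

Start in {C}.
Read '0': C→{F}; now {F}.
State E is not in {F}.

No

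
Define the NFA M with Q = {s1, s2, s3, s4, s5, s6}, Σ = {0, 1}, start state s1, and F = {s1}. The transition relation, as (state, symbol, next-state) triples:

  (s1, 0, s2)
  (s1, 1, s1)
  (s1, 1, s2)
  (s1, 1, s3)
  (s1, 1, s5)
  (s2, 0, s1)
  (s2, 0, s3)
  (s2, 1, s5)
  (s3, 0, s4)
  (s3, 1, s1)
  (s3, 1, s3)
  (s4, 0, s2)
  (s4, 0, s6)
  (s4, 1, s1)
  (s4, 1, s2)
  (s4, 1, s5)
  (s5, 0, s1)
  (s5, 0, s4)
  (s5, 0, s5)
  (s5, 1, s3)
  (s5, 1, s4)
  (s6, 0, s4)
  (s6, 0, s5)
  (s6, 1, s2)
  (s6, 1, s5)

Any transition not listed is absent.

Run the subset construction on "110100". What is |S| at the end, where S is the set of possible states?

Start in {s1}.
Read '1': {s1} → {s1, s2, s3, s5}.
Read '1': {s1, s2, s3, s5} → {s1, s2, s3, s4, s5}.
Read '0': {s1, s2, s3, s4, s5} → {s1, s2, s3, s4, s5, s6}.
Read '1': {s1, s2, s3, s4, s5, s6} → {s1, s2, s3, s4, s5}.
Read '0': {s1, s2, s3, s4, s5} → {s1, s2, s3, s4, s5, s6}.
Read '0': {s1, s2, s3, s4, s5, s6} → {s1, s2, s3, s4, s5, s6}.
That set has 6 states.

6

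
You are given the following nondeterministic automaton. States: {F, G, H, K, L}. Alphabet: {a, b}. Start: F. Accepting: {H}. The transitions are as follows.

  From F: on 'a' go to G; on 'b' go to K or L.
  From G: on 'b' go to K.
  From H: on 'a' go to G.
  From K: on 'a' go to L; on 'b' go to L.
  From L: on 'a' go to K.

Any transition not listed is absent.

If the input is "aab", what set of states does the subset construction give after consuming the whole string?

∅

Start in {F}.
Read 'a': F→{G}; now {G}.
Read 'a': G→∅; now ∅.
The set is empty and remains empty for the remaining 1 symbol.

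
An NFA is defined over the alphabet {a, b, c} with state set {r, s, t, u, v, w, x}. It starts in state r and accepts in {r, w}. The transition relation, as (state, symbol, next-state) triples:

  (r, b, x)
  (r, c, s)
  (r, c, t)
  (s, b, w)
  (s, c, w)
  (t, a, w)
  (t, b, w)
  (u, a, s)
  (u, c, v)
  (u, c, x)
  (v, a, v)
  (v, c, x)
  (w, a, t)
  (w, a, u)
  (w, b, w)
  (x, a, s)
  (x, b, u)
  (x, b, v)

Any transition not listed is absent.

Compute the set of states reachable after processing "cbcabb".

∅

Start in {r}.
Read 'c': {r} → {s, t}.
Read 'b': {s, t} → {w}.
Read 'c': {w} → ∅.
The set is empty and remains empty for the remaining 3 symbols.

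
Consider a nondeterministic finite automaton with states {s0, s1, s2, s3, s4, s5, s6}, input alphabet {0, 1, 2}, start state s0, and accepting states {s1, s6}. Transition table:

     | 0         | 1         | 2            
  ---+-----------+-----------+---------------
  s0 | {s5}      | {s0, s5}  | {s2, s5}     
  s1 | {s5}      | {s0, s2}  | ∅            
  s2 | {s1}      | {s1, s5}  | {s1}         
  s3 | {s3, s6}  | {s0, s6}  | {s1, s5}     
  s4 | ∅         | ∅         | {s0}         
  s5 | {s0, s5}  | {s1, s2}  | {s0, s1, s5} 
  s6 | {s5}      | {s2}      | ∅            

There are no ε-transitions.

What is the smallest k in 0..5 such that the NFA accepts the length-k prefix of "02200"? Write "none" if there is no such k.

2

Start in {s0}.
Read '0': s0→{s5}; now {s5}.
Read '2': s5→{s0, s1, s5}; now {s0, s1, s5}.
None of the earlier sets intersect F, but {s0, s1, s5} does.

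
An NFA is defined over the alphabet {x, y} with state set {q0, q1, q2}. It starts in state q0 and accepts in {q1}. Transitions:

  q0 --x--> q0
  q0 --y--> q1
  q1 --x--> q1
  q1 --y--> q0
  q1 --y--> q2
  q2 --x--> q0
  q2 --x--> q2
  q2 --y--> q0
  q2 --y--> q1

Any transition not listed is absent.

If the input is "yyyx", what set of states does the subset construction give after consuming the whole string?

Start in {q0}.
Read 'y': q0→{q1}; now {q1}.
Read 'y': q1→{q0, q2}; now {q0, q2}.
Read 'y': q0→{q1}, q2→{q0, q1}; now {q0, q1}.
Read 'x': q0→{q0}, q1→{q1}; now {q0, q1}.

{q0, q1}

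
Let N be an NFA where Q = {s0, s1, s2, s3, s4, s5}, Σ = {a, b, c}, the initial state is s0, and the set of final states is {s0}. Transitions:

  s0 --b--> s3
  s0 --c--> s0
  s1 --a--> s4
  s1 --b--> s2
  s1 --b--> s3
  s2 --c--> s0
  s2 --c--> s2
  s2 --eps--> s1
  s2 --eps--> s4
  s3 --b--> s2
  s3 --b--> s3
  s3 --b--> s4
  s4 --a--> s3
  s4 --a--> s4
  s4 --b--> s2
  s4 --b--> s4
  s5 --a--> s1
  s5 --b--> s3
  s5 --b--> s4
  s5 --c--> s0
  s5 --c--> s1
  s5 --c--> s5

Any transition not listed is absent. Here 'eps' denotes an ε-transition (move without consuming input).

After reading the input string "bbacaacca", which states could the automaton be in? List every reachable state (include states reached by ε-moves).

∅

Start in {s0}.
Read 'b': {s0} → {s3}.
Read 'b': {s3} → {s1, s2, s3, s4}.
Read 'a': {s1, s2, s3, s4} → {s3, s4}.
Read 'c': {s3, s4} → ∅.
The set is empty and remains empty for the remaining 5 symbols.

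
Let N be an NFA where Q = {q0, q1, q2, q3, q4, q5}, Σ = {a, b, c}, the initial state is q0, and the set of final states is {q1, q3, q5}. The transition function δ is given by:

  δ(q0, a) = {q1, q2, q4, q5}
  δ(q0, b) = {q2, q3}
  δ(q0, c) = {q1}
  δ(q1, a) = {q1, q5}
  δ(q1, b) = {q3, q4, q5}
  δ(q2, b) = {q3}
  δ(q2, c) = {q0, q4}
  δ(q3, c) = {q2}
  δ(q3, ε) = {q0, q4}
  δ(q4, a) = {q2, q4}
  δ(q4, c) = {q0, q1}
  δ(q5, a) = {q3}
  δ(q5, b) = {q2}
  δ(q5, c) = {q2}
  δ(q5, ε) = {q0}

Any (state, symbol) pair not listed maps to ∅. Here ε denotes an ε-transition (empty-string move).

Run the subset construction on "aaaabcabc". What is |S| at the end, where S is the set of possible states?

4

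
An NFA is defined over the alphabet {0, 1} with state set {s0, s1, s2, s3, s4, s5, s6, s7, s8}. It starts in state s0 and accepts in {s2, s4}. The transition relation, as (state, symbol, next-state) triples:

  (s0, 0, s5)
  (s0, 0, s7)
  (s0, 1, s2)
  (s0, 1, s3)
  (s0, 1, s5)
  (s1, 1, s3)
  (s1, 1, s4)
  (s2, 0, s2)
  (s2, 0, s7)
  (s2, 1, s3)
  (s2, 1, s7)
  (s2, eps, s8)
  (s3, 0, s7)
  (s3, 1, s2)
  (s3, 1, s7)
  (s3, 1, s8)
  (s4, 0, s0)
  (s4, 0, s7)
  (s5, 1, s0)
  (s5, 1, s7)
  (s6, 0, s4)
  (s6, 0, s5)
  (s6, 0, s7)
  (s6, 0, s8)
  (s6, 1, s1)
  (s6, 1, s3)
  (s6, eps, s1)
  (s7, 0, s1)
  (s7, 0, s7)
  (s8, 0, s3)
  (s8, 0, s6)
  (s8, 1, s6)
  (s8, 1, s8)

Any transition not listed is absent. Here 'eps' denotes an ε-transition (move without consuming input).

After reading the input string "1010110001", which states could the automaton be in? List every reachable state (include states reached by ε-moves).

{s0, s1, s2, s3, s4, s5, s6, s7, s8}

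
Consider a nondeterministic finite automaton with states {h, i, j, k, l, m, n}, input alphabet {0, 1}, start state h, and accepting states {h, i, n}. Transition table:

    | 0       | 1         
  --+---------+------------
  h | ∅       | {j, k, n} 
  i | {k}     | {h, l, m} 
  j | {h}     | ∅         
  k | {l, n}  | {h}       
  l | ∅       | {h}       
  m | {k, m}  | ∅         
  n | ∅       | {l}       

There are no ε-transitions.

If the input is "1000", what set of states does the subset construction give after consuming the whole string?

∅

Start in {h}.
Read '1': h→{j, k, n}; now {j, k, n}.
Read '0': j→{h}, k→{l, n}, n→∅; now {h, l, n}.
Read '0': h→∅, l→∅, n→∅; now ∅.
The set is empty and remains empty for the remaining 1 symbol.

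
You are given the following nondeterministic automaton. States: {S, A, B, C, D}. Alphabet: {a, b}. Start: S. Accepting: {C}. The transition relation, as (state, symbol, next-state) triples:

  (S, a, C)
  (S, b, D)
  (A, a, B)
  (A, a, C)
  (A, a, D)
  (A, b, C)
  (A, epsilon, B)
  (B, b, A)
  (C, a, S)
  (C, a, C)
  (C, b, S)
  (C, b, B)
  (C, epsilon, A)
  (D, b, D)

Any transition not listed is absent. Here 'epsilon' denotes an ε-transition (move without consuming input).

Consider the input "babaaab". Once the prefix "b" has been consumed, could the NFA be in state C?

No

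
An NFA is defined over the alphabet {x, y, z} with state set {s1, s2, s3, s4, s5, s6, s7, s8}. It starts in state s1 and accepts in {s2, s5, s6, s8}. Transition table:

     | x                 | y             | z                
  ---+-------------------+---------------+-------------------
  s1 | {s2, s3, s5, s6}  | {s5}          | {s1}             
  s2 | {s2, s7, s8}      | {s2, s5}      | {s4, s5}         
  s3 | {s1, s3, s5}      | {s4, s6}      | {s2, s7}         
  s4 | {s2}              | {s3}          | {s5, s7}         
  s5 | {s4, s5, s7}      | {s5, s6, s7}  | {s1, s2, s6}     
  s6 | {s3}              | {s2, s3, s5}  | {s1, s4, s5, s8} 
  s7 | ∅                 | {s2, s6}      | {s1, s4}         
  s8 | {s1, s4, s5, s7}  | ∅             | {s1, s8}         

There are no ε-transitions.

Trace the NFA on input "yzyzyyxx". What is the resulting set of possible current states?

{s1, s2, s3, s4, s5, s6, s7, s8}

Start in {s1}.
Read 'y': {s1} → {s5}.
Read 'z': {s5} → {s1, s2, s6}.
Read 'y': {s1, s2, s6} → {s2, s3, s5}.
Read 'z': {s2, s3, s5} → {s1, s2, s4, s5, s6, s7}.
Read 'y': {s1, s2, s4, s5, s6, s7} → {s2, s3, s5, s6, s7}.
Read 'y': {s2, s3, s5, s6, s7} → {s2, s3, s4, s5, s6, s7}.
Read 'x': {s2, s3, s4, s5, s6, s7} → {s1, s2, s3, s4, s5, s7, s8}.
Read 'x': {s1, s2, s3, s4, s5, s7, s8} → {s1, s2, s3, s4, s5, s6, s7, s8}.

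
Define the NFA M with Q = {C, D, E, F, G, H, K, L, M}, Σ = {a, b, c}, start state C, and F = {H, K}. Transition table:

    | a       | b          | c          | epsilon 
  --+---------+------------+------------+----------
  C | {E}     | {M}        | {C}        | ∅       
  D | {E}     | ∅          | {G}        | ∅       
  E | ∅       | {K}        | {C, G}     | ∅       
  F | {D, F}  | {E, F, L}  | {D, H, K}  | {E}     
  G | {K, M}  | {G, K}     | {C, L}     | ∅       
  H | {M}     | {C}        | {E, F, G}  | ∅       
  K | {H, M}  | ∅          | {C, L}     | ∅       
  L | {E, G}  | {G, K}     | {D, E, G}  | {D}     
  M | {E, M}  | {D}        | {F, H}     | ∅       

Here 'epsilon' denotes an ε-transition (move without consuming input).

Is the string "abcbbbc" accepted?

No

Start in {C}.
Read 'a': C→{E}; now {E}.
Read 'b': E→{K}; now {K}.
Read 'c': K→{C, L}; union {C, L}; ε-closure = {C, D, L}.
Read 'b': C→{M}, D→∅, L→{G, K}; now {G, K, M}.
Read 'b': G→{G, K}, K→∅, M→{D}; now {D, G, K}.
Read 'b': D→∅, G→{G, K}, K→∅; now {G, K}.
Read 'c': G→{C, L}, K→{C, L}; union {C, L}; ε-closure = {C, D, L}.
The final set {C, D, L} contains no accepting state.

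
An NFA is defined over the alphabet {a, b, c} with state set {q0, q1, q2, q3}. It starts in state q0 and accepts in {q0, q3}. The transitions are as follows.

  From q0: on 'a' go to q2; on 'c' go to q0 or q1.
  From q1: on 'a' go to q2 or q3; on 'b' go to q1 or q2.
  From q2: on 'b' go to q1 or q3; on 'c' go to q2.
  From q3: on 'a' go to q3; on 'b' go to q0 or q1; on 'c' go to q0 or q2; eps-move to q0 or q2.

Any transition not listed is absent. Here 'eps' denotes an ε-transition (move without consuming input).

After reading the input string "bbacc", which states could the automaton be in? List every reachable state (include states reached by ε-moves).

∅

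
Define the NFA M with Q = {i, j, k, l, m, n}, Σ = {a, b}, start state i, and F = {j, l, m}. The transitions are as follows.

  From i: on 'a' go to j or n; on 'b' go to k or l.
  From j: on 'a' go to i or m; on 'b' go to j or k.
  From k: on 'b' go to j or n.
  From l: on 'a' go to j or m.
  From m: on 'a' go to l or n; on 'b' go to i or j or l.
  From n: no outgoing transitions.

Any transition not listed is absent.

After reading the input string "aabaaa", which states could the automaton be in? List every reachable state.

{i, j, l, m, n}

Start in {i}.
Read 'a': {i} → {j, n}.
Read 'a': {j, n} → {i, m}.
Read 'b': {i, m} → {i, j, k, l}.
Read 'a': {i, j, k, l} → {i, j, m, n}.
Read 'a': {i, j, m, n} → {i, j, l, m, n}.
Read 'a': {i, j, l, m, n} → {i, j, l, m, n}.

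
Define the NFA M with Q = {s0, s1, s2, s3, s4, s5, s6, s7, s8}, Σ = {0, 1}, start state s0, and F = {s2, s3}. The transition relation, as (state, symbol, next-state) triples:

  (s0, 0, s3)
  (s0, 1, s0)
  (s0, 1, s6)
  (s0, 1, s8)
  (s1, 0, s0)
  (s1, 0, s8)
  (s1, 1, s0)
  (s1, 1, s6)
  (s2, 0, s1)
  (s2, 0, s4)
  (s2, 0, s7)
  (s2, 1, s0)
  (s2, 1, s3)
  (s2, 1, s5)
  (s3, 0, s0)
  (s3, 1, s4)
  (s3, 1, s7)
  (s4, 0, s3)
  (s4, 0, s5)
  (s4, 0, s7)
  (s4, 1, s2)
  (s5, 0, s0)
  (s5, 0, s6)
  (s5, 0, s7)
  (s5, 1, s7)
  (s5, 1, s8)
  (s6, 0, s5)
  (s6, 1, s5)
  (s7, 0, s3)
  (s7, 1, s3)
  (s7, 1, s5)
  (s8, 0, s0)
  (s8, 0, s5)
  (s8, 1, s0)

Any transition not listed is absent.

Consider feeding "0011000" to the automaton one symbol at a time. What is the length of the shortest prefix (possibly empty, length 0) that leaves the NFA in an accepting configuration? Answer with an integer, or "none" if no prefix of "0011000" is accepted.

Start in {s0}.
Read '0': s0→{s3}; now {s3}.
None of the earlier sets intersect F, but {s3} does.

1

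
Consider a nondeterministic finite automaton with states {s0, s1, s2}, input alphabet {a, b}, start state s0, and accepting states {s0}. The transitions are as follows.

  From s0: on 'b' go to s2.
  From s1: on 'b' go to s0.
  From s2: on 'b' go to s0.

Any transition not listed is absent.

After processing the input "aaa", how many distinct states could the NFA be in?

0

Start in {s0}.
Read 'a': {s0} → ∅.
The set is empty and remains empty for the remaining 2 symbols.
That set has 0 states.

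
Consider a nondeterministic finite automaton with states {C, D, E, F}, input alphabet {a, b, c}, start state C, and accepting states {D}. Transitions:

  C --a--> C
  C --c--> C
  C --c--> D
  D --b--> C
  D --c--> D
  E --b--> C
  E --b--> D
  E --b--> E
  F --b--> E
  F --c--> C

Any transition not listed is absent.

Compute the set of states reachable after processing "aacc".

Start in {C}.
Read 'a': {C} → {C}.
Read 'a': {C} → {C}.
Read 'c': {C} → {C, D}.
Read 'c': {C, D} → {C, D}.

{C, D}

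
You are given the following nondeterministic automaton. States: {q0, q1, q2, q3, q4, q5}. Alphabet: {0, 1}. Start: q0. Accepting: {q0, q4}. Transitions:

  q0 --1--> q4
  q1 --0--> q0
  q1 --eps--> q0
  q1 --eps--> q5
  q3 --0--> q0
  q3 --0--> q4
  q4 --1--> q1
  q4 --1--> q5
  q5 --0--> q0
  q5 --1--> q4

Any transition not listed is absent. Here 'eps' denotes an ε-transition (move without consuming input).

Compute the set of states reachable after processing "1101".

{q4}

Start in {q0}.
Read '1': {q0} → {q4}.
Read '1': {q4} → {q0, q1, q5}.
Read '0': {q0, q1, q5} → {q0}.
Read '1': {q0} → {q4}.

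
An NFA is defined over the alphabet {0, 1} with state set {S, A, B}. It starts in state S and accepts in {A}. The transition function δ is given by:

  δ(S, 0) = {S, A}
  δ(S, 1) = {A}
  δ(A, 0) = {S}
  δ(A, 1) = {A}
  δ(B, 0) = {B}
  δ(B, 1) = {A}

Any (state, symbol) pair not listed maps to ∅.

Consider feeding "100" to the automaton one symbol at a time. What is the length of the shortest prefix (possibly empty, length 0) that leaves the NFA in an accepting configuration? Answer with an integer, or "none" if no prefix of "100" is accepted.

Start in {S}.
Read '1': S→{A}; now {A}.
None of the earlier sets intersect F, but {A} does.

1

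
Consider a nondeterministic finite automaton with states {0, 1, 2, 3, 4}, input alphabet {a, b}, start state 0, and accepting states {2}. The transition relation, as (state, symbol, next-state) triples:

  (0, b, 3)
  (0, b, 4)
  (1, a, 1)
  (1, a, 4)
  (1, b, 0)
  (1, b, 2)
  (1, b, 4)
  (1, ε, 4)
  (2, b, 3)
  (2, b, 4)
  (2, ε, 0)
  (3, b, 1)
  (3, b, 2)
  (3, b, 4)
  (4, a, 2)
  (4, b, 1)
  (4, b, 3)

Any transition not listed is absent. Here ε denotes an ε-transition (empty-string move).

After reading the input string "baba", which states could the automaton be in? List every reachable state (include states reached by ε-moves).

{0, 2}

Start in {0}.
Read 'b': 0→{3, 4}; now {3, 4}.
Read 'a': 3→∅, 4→{2}; union {2}; ε-closure = {0, 2}.
Read 'b': 0→{3, 4}, 2→{3, 4}; now {3, 4}.
Read 'a': 3→∅, 4→{2}; union {2}; ε-closure = {0, 2}.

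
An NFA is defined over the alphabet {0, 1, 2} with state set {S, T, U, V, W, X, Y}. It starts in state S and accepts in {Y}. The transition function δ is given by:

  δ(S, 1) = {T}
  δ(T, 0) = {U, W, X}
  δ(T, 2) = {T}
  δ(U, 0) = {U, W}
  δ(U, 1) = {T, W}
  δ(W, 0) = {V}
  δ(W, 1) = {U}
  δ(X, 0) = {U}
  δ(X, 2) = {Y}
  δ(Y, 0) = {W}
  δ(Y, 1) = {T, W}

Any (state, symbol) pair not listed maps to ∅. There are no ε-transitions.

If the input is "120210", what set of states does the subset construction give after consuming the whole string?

{U, V, W, X}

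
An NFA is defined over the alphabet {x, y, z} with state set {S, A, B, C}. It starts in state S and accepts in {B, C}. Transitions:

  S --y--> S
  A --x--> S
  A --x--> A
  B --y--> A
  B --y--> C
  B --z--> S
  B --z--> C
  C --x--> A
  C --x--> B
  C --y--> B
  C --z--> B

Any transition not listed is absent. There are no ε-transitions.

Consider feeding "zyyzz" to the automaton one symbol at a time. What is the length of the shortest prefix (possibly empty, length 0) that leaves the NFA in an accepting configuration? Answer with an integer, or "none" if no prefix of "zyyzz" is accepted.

none

Start in {S}.
Read 'z': S→∅; now ∅.
The set is empty and remains empty for the remaining 4 symbols.
No reachable set along the way intersects F.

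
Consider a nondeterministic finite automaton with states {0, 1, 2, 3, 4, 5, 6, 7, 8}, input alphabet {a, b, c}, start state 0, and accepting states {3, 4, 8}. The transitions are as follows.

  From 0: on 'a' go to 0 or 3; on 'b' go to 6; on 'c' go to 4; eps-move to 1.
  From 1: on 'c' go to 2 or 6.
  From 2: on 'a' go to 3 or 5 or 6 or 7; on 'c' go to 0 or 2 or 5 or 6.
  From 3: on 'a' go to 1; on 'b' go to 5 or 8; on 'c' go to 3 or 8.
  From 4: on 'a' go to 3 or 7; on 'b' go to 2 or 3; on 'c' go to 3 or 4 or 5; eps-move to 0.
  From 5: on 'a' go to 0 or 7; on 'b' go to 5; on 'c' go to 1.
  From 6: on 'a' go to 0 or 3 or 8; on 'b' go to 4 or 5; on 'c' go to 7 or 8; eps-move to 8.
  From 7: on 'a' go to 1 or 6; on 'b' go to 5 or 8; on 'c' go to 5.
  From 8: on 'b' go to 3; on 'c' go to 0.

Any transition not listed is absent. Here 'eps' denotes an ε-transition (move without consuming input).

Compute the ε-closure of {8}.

Begin with {8}.
No ε-moves leave this set, so the closure equals the set itself.

{8}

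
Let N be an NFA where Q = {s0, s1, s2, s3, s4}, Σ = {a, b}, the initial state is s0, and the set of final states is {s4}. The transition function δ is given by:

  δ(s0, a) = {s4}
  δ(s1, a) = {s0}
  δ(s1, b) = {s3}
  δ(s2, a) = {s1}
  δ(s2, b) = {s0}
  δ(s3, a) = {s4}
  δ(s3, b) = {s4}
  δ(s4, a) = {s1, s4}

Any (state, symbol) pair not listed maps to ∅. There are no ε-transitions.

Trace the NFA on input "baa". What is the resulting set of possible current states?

∅

Start in {s0}.
Read 'b': s0→∅; now ∅.
The set is empty and remains empty for the remaining 2 symbols.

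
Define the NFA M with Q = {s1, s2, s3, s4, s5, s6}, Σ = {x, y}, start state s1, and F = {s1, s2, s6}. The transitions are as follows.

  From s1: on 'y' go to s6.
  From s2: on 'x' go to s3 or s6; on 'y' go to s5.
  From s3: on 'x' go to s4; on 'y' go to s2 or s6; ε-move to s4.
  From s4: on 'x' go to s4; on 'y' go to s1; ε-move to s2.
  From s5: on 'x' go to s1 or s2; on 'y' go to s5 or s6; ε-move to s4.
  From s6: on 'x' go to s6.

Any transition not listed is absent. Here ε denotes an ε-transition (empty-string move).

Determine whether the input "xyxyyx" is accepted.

Start in {s1}.
Read 'x': {s1} → ∅.
The set is empty and remains empty for the remaining 5 symbols.
The final set ∅ contains no accepting state.

No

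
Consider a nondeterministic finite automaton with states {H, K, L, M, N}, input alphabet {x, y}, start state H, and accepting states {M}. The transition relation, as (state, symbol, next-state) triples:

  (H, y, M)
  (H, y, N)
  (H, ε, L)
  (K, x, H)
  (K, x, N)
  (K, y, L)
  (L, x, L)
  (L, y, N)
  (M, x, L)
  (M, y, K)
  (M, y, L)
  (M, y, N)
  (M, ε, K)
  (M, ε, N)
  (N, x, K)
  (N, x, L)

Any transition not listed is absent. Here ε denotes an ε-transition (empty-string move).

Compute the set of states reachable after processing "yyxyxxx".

Start: ε-closure({H}) = {H, L}.
Read 'y': H→{M, N}, L→{N}; union {M, N}; ε-closure = {K, M, N}.
Read 'y': K→{L}, M→{K, L, N}, N→∅; now {K, L, N}.
Read 'x': K→{H, N}, L→{L}, N→{K, L}; now {H, K, L, N}.
Read 'y': H→{M, N}, K→{L}, L→{N}, N→∅; union {L, M, N}; ε-closure = {K, L, M, N}.
Read 'x': K→{H, N}, L→{L}, M→{L}, N→{K, L}; now {H, K, L, N}.
Read 'x': H→∅, K→{H, N}, L→{L}, N→{K, L}; now {H, K, L, N}.
Read 'x': H→∅, K→{H, N}, L→{L}, N→{K, L}; now {H, K, L, N}.

{H, K, L, N}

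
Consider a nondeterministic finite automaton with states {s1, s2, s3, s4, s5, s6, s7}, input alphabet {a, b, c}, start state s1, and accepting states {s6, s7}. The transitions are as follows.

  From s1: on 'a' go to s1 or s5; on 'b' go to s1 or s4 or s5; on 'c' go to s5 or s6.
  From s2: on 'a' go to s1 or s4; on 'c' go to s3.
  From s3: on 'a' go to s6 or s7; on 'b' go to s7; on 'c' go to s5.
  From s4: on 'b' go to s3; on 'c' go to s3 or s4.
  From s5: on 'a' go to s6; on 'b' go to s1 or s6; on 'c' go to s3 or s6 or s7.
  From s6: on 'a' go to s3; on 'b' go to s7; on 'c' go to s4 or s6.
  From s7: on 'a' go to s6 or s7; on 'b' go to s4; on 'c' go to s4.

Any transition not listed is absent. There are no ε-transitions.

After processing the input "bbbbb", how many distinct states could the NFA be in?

Start in {s1}.
Read 'b': {s1} → {s1, s4, s5}.
Read 'b': {s1, s4, s5} → {s1, s3, s4, s5, s6}.
Read 'b': {s1, s3, s4, s5, s6} → {s1, s3, s4, s5, s6, s7}.
Read 'b': {s1, s3, s4, s5, s6, s7} → {s1, s3, s4, s5, s6, s7}.
Read 'b': {s1, s3, s4, s5, s6, s7} → {s1, s3, s4, s5, s6, s7}.
That set has 6 states.

6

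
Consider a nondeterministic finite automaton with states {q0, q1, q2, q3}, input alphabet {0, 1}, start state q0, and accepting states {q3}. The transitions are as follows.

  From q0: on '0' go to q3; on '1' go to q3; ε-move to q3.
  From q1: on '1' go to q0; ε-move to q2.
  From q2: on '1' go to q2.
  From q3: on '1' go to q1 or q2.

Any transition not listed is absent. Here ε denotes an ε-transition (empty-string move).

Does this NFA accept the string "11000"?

Start: ε-closure({q0}) = {q0, q3}.
Read '1': {q0, q3} → {q1, q2, q3}.
Read '1': {q1, q2, q3} → {q0, q1, q2, q3}.
Read '0': {q0, q1, q2, q3} → {q3}.
Read '0': {q3} → ∅.
The set is empty and remains empty for the remaining 1 symbol.
The final set ∅ contains no accepting state.

No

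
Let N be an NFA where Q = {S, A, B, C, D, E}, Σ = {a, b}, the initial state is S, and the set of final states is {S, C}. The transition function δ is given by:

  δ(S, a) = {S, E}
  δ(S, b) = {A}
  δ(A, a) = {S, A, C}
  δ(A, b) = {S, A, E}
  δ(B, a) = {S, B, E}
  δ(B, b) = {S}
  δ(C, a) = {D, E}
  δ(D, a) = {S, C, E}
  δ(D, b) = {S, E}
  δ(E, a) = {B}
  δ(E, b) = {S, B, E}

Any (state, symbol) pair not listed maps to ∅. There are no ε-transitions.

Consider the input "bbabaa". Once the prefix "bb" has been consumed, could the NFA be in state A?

Start in {S}.
Read 'b': {S} → {A}.
Read 'b': {A} → {S, A, E}.
State A is in {S, A, E}.

Yes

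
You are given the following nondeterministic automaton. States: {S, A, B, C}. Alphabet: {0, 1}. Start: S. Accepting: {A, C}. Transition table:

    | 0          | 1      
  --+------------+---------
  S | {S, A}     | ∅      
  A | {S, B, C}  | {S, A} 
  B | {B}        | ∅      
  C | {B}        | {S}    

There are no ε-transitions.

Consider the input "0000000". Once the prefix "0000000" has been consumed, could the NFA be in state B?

Start in {S}.
Read '0': S→{S, A}; now {S, A}.
Read '0': S→{S, A}, A→{S, B, C}; now {S, A, B, C}.
Read '0': S→{S, A}, A→{S, B, C}, B→{B}, C→{B}; now {S, A, B, C}.
Read '0': S→{S, A}, A→{S, B, C}, B→{B}, C→{B}; now {S, A, B, C}.
Read '0': S→{S, A}, A→{S, B, C}, B→{B}, C→{B}; now {S, A, B, C}.
Read '0': S→{S, A}, A→{S, B, C}, B→{B}, C→{B}; now {S, A, B, C}.
Read '0': S→{S, A}, A→{S, B, C}, B→{B}, C→{B}; now {S, A, B, C}.
State B is in {S, A, B, C}.

Yes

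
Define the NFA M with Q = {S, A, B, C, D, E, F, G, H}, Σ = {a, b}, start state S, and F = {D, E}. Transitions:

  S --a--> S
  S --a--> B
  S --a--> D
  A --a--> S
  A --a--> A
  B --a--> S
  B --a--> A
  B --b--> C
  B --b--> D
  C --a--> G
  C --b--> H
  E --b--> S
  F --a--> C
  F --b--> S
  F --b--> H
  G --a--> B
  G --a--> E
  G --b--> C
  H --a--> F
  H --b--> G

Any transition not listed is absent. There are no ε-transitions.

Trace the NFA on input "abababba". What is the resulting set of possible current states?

{F}

Start in {S}.
Read 'a': S→{S, B, D}; now {S, B, D}.
Read 'b': S→∅, B→{C, D}, D→∅; now {C, D}.
Read 'a': C→{G}, D→∅; now {G}.
Read 'b': G→{C}; now {C}.
Read 'a': C→{G}; now {G}.
Read 'b': G→{C}; now {C}.
Read 'b': C→{H}; now {H}.
Read 'a': H→{F}; now {F}.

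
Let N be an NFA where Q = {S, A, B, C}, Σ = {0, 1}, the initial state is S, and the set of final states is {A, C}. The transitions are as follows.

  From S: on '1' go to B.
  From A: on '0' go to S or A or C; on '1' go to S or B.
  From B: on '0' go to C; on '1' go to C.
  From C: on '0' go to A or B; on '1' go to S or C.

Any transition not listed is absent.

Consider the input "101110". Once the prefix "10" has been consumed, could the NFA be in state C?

Start in {S}.
Read '1': {S} → {B}.
Read '0': {B} → {C}.
State C is in {C}.

Yes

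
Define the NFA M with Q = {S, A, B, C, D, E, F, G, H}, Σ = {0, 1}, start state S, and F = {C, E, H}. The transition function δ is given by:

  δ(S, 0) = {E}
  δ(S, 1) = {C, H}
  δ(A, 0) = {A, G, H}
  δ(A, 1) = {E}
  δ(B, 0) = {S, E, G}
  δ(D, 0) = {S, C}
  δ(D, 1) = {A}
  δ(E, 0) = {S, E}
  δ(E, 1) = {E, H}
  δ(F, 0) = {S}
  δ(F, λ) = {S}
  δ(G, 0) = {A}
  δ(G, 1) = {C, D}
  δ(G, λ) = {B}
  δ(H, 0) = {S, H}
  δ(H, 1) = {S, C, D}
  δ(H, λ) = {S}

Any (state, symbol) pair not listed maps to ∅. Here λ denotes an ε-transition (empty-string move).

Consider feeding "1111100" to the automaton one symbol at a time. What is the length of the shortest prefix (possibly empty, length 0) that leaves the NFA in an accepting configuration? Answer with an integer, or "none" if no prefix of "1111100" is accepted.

1

Start in {S}.
Read '1': {S} → {S, C, H}.
None of the earlier sets intersect F, but {S, C, H} does.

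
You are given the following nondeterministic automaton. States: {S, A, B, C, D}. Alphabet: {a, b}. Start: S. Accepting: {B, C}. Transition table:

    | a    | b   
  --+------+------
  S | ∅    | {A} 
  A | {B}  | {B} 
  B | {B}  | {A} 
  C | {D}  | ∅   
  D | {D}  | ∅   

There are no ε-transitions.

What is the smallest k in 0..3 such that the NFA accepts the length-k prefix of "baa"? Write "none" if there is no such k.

2

Start in {S}.
Read 'b': S→{A}; now {A}.
Read 'a': A→{B}; now {B}.
None of the earlier sets intersect F, but {B} does.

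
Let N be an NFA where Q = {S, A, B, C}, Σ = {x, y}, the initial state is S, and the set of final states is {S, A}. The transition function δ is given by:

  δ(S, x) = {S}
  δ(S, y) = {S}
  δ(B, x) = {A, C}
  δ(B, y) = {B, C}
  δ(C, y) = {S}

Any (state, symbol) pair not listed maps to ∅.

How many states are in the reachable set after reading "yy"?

1

Start in {S}.
Read 'y': {S} → {S}.
Read 'y': {S} → {S}.
That set has 1 state.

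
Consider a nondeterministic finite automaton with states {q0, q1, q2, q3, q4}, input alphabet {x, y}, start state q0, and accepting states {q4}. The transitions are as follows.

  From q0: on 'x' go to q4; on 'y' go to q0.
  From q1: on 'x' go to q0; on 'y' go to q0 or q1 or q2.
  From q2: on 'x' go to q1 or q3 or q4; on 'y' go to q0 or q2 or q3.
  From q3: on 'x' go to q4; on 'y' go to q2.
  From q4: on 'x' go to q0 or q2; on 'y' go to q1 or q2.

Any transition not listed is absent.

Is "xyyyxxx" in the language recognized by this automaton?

Start in {q0}.
Read 'x': q0→{q4}; now {q4}.
Read 'y': q4→{q1, q2}; now {q1, q2}.
Read 'y': q1→{q0, q1, q2}, q2→{q0, q2, q3}; now {q0, q1, q2, q3}.
Read 'y': q0→{q0}, q1→{q0, q1, q2}, q2→{q0, q2, q3}, q3→{q2}; now {q0, q1, q2, q3}.
Read 'x': q0→{q4}, q1→{q0}, q2→{q1, q3, q4}, q3→{q4}; now {q0, q1, q3, q4}.
Read 'x': q0→{q4}, q1→{q0}, q3→{q4}, q4→{q0, q2}; now {q0, q2, q4}.
Read 'x': q0→{q4}, q2→{q1, q3, q4}, q4→{q0, q2}; now {q0, q1, q2, q3, q4}.
The final set {q0, q1, q2, q3, q4} contains the accepting state q4.

Yes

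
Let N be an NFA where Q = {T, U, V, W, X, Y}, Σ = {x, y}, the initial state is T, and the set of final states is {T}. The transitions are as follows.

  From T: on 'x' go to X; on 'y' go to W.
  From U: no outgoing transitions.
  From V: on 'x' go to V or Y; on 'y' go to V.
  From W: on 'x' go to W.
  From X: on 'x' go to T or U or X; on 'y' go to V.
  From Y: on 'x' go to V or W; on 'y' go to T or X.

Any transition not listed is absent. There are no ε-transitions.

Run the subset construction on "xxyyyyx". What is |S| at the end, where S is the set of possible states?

2

Start in {T}.
Read 'x': T→{X}; now {X}.
Read 'x': X→{T, U, X}; now {T, U, X}.
Read 'y': T→{W}, U→∅, X→{V}; now {V, W}.
Read 'y': V→{V}, W→∅; now {V}.
Read 'y': V→{V}; now {V}.
Read 'y': V→{V}; now {V}.
Read 'x': V→{V, Y}; now {V, Y}.
That set has 2 states.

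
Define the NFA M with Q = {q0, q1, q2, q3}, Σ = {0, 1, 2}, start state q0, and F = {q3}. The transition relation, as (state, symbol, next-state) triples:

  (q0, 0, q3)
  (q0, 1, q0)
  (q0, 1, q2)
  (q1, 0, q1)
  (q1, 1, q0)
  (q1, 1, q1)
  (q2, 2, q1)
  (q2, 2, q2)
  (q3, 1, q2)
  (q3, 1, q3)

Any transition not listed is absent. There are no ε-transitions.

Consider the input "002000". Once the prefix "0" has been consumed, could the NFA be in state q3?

Yes

Start in {q0}.
Read '0': {q0} → {q3}.
State q3 is in {q3}.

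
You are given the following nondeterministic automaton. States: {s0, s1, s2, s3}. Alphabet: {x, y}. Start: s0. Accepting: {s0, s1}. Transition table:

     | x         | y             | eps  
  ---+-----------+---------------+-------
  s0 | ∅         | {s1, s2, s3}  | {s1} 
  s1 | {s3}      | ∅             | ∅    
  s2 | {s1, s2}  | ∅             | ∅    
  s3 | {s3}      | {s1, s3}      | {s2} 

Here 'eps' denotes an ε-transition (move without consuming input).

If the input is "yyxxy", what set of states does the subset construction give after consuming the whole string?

Start: ε-closure({s0}) = {s0, s1}.
Read 'y': s0→{s1, s2, s3}, s1→∅; now {s1, s2, s3}.
Read 'y': s1→∅, s2→∅, s3→{s1, s3}; union {s1, s3}; ε-closure = {s1, s2, s3}.
Read 'x': s1→{s3}, s2→{s1, s2}, s3→{s3}; now {s1, s2, s3}.
Read 'x': s1→{s3}, s2→{s1, s2}, s3→{s3}; now {s1, s2, s3}.
Read 'y': s1→∅, s2→∅, s3→{s1, s3}; union {s1, s3}; ε-closure = {s1, s2, s3}.

{s1, s2, s3}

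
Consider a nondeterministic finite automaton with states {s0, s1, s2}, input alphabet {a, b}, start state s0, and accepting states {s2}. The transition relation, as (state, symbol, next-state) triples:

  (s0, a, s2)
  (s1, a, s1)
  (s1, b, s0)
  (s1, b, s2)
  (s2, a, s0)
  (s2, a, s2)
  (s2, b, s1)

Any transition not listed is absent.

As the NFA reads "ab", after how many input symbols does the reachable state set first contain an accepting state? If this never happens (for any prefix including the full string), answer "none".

1

Start in {s0}.
Read 'a': {s0} → {s2}.
None of the earlier sets intersect F, but {s2} does.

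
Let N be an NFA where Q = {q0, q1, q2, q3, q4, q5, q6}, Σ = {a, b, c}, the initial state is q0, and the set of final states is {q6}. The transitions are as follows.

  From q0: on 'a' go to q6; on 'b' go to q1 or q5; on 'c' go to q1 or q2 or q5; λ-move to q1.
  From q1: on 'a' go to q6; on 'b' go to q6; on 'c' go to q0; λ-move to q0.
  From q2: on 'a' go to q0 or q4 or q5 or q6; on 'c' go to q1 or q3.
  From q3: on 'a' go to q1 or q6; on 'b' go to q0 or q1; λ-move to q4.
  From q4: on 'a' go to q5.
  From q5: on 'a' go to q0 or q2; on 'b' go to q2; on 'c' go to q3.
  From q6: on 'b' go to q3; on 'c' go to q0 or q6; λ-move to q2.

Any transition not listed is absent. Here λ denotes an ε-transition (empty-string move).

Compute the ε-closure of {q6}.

Begin with {q6}.
ε-move q6 → q2; add q2.

{q2, q6}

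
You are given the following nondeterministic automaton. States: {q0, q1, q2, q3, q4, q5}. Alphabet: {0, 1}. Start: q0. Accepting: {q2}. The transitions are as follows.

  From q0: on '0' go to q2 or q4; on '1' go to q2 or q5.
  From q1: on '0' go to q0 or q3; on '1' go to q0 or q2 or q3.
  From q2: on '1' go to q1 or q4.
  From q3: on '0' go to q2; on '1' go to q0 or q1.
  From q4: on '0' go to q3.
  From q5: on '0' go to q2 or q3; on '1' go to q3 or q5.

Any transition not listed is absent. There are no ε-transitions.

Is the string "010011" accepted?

Start in {q0}.
Read '0': q0→{q2, q4}; now {q2, q4}.
Read '1': q2→{q1, q4}, q4→∅; now {q1, q4}.
Read '0': q1→{q0, q3}, q4→{q3}; now {q0, q3}.
Read '0': q0→{q2, q4}, q3→{q2}; now {q2, q4}.
Read '1': q2→{q1, q4}, q4→∅; now {q1, q4}.
Read '1': q1→{q0, q2, q3}, q4→∅; now {q0, q2, q3}.
The final set {q0, q2, q3} contains the accepting state q2.

Yes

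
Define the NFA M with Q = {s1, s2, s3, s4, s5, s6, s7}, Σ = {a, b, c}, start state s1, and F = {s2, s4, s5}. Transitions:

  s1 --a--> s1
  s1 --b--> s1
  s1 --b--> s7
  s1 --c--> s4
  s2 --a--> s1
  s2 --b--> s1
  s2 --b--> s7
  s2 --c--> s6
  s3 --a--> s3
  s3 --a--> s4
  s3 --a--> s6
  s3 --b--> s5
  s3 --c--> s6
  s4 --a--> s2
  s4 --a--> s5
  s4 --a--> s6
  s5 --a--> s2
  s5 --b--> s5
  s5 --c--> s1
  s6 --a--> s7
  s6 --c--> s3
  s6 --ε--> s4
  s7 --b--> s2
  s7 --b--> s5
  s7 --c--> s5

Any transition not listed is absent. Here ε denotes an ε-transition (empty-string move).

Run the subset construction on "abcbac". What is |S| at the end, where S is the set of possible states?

Start in {s1}.
Read 'a': s1→{s1}; now {s1}.
Read 'b': s1→{s1, s7}; now {s1, s7}.
Read 'c': s1→{s4}, s7→{s5}; now {s4, s5}.
Read 'b': s4→∅, s5→{s5}; now {s5}.
Read 'a': s5→{s2}; now {s2}.
Read 'c': s2→{s6}; union {s6}; ε-closure = {s4, s6}.
That set has 2 states.

2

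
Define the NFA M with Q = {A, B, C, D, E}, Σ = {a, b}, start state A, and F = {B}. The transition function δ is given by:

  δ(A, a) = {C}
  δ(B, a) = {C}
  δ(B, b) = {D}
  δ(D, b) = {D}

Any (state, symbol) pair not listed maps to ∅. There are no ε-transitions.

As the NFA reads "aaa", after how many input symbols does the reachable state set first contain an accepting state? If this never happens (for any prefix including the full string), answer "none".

none

Start in {A}.
Read 'a': {A} → {C}.
Read 'a': {C} → ∅.
The set is empty and remains empty for the remaining 1 symbol.
No reachable set along the way intersects F.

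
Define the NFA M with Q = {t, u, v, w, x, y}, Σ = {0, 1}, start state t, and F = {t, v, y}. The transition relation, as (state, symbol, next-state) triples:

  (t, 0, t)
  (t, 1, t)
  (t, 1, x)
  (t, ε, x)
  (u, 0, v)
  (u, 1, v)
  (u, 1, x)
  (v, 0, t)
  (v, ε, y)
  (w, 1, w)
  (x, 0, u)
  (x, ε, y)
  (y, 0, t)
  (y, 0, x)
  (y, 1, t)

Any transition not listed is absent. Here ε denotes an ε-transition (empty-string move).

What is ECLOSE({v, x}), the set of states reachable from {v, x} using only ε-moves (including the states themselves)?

{v, x, y}

Begin with {v, x}.
ε-move v → y; add y.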